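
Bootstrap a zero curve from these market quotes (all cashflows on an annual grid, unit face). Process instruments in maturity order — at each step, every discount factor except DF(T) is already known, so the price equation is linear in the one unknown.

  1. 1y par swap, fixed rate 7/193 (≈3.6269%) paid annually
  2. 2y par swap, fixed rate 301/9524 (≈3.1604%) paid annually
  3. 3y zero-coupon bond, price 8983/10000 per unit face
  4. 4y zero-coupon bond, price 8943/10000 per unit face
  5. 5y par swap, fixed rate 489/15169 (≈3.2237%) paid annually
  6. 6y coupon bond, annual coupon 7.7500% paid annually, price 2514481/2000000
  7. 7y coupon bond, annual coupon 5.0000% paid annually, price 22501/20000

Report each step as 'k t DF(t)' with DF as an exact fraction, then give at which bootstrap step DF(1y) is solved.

1 1 193/200
2 2 4699/5000
3 3 8983/10000
4 4 8943/10000
5 5 8533/10000
6 6 1679/2000
7 7 2037/2500
DF(1y) is solved at step 1

step 1 [1y] swap r/1=7/193: DF=(1 − 7/193·(0))/(1+7/193) = 193/200 ≈ 0.965000
step 2 [2y] swap r/1=301/9524: DF=(1 − 301/9524·(0.965000))/(1+301/9524) = 4699/5000 ≈ 0.939800
step 3 [3y] zero: DF = P = 8983/10000 ≈ 0.898300
step 4 [4y] zero: DF = P = 8943/10000 ≈ 0.894300
step 5 [5y] swap r/1=489/15169: DF=(1 − 489/15169·(0.965000+0.939800+0.898300+0.894300))/(1+489/15169) = 8533/10000 ≈ 0.853300
step 6 [6y] bond c/1=31/400: DF=(2514481/2000000 − 31/400·(0.965000+0.939800+0.898300+0.894300+0.853300))/(1+31/400) = 1679/2000 ≈ 0.839500
step 7 [7y] bond c/1=1/20: DF=(22501/20000 − 1/20·(0.965000+0.939800+0.898300+0.894300+0.853300+0.839500))/(1+1/20) = 2037/2500 ≈ 0.814800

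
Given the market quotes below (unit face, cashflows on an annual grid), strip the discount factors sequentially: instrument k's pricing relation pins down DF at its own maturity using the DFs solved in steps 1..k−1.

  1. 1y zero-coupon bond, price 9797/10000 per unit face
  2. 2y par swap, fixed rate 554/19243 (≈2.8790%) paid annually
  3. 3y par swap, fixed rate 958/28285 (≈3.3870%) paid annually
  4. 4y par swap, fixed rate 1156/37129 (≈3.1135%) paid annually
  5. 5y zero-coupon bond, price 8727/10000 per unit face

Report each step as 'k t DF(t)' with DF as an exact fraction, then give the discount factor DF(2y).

step 1 [1y] zero: DF = P = 9797/10000 ≈ 0.979700
step 2 [2y] swap r/1=554/19243: DF=(1 − 554/19243·(0.979700))/(1+554/19243) = 4723/5000 ≈ 0.944600
step 3 [3y] swap r/1=958/28285: DF=(1 − 958/28285·(0.979700+0.944600))/(1+958/28285) = 4521/5000 ≈ 0.904200
step 4 [4y] swap r/1=1156/37129: DF=(1 − 1156/37129·(0.979700+0.944600+0.904200))/(1+1156/37129) = 2211/2500 ≈ 0.884400
step 5 [5y] zero: DF = P = 8727/10000 ≈ 0.872700

1 1 9797/10000
2 2 4723/5000
3 3 4521/5000
4 4 2211/2500
5 5 8727/10000
DF(2y) = 4723/5000 ≈ 0.944600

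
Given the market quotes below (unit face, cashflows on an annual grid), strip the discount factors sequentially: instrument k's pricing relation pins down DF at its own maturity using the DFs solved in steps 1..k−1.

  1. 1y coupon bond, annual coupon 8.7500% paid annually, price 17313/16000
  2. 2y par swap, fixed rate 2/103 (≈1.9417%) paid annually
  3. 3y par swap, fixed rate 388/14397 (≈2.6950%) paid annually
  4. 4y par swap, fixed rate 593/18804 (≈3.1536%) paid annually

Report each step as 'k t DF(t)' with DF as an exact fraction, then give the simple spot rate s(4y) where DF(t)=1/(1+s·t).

1 1 199/200
2 2 481/500
3 3 1153/1250
4 4 4407/5000
s(4y) = (1/(4407/5000) − 1)/(4) = 593/17628 ≈ 3.3640%

step 1 [1y] bond c/1=7/80: DF=(17313/16000 − 7/80·(0))/(1+7/80) = 199/200 ≈ 0.995000
step 2 [2y] swap r/1=2/103: DF=(1 − 2/103·(0.995000))/(1+2/103) = 481/500 ≈ 0.962000
step 3 [3y] swap r/1=388/14397: DF=(1 − 388/14397·(0.995000+0.962000))/(1+388/14397) = 1153/1250 ≈ 0.922400
step 4 [4y] swap r/1=593/18804: DF=(1 − 593/18804·(0.995000+0.962000+0.922400))/(1+593/18804) = 4407/5000 ≈ 0.881400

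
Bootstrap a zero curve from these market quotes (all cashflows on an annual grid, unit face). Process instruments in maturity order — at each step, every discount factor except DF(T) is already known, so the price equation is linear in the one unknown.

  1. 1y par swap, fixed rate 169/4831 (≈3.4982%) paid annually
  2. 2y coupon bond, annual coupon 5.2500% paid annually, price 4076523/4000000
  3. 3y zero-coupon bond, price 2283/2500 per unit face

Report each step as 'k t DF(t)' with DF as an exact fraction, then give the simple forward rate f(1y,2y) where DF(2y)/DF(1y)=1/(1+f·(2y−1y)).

step 1 [1y] swap r/1=169/4831: DF=(1 − 169/4831·(0))/(1+169/4831) = 4831/5000 ≈ 0.966200
step 2 [2y] bond c/1=21/400: DF=(4076523/4000000 − 21/400·(0.966200))/(1+21/400) = 9201/10000 ≈ 0.920100
step 3 [3y] zero: DF = P = 2283/2500 ≈ 0.913200

1 1 4831/5000
2 2 9201/10000
3 3 2283/2500
f(1y,2y) = ((4831/5000)/(9201/10000) − 1)/(1) = 461/9201 ≈ 5.0103%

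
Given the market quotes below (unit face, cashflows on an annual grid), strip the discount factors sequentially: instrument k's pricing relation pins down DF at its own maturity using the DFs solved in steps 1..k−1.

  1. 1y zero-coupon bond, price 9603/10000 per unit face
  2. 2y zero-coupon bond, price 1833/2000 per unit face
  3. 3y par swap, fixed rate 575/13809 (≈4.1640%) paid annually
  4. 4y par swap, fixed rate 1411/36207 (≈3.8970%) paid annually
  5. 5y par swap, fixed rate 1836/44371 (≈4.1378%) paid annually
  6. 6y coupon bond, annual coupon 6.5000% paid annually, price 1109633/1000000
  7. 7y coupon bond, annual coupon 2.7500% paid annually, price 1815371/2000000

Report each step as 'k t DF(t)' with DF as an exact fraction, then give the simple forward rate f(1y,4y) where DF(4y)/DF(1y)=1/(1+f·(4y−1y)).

step 1 [1y] zero: DF = P = 9603/10000 ≈ 0.960300
step 2 [2y] zero: DF = P = 1833/2000 ≈ 0.916500
step 3 [3y] swap r/1=575/13809: DF=(1 − 575/13809·(0.960300+0.916500))/(1+575/13809) = 177/200 ≈ 0.885000
step 4 [4y] swap r/1=1411/36207: DF=(1 − 1411/36207·(0.960300+0.916500+0.885000))/(1+1411/36207) = 8589/10000 ≈ 0.858900
step 5 [5y] swap r/1=1836/44371: DF=(1 − 1836/44371·(0.960300+0.916500+0.885000+0.858900))/(1+1836/44371) = 2041/2500 ≈ 0.816400
step 6 [6y] bond c/1=13/200: DF=(1109633/1000000 − 13/200·(0.960300+0.916500+0.885000+0.858900+0.816400))/(1+13/200) = 7711/10000 ≈ 0.771100
step 7 [7y] bond c/1=11/400: DF=(1815371/2000000 − 11/400·(0.960300+0.916500+0.885000+0.858900+0.816400+0.771100))/(1+11/400) = 93/125 ≈ 0.744000

1 1 9603/10000
2 2 1833/2000
3 3 177/200
4 4 8589/10000
5 5 2041/2500
6 6 7711/10000
7 7 93/125
f(1y,4y) = ((9603/10000)/(8589/10000) − 1)/(3) = 338/8589 ≈ 3.9353%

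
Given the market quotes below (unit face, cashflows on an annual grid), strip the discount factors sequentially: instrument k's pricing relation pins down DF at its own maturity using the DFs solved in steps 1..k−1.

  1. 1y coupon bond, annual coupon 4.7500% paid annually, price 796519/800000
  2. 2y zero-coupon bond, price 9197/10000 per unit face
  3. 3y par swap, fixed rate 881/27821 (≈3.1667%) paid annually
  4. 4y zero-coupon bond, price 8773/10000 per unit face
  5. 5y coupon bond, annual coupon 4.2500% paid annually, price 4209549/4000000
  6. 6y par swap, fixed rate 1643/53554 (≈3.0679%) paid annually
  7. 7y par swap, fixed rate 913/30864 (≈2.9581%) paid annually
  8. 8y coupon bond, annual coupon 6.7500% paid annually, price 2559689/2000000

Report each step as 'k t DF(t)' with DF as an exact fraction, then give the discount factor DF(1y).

step 1 [1y] bond c/1=19/400: DF=(796519/800000 − 19/400·(0))/(1+19/400) = 1901/2000 ≈ 0.950500
step 2 [2y] zero: DF = P = 9197/10000 ≈ 0.919700
step 3 [3y] swap r/1=881/27821: DF=(1 − 881/27821·(0.950500+0.919700))/(1+881/27821) = 9119/10000 ≈ 0.911900
step 4 [4y] zero: DF = P = 8773/10000 ≈ 0.877300
step 5 [5y] bond c/1=17/400: DF=(4209549/4000000 − 17/400·(0.950500+0.919700+0.911900+0.877300))/(1+17/400) = 8603/10000 ≈ 0.860300
step 6 [6y] swap r/1=1643/53554: DF=(1 − 1643/53554·(0.950500+0.919700+0.911900+0.877300+0.860300))/(1+1643/53554) = 8357/10000 ≈ 0.835700
step 7 [7y] swap r/1=913/30864: DF=(1 − 913/30864·(0.950500+0.919700+0.911900+0.877300+0.860300+0.835700))/(1+913/30864) = 4087/5000 ≈ 0.817400
step 8 [8y] bond c/1=27/400: DF=(2559689/2000000 − 27/400·(0.950500+0.919700+0.911900+0.877300+0.860300+0.835700+0.817400))/(1+27/400) = 4043/5000 ≈ 0.808600

1 1 1901/2000
2 2 9197/10000
3 3 9119/10000
4 4 8773/10000
5 5 8603/10000
6 6 8357/10000
7 7 4087/5000
8 8 4043/5000
DF(1y) = 1901/2000 ≈ 0.950500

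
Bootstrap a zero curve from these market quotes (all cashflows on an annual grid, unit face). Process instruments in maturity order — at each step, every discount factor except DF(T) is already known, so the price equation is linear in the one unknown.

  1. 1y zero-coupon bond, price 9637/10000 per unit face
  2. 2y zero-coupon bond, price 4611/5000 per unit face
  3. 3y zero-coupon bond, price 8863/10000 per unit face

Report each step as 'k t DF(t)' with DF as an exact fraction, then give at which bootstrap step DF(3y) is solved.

step 1 [1y] zero: DF = P = 9637/10000 ≈ 0.963700
step 2 [2y] zero: DF = P = 4611/5000 ≈ 0.922200
step 3 [3y] zero: DF = P = 8863/10000 ≈ 0.886300

1 1 9637/10000
2 2 4611/5000
3 3 8863/10000
DF(3y) is solved at step 3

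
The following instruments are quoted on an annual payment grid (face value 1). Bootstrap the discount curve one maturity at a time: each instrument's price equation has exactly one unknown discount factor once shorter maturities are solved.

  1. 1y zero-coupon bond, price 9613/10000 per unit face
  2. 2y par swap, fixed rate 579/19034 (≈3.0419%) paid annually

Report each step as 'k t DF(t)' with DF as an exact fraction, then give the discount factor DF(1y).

1 1 9613/10000
2 2 9421/10000
DF(1y) = 9613/10000 ≈ 0.961300

step 1 [1y] zero: DF = P = 9613/10000 ≈ 0.961300
step 2 [2y] swap r/1=579/19034: DF=(1 − 579/19034·(0.961300))/(1+579/19034) = 9421/10000 ≈ 0.942100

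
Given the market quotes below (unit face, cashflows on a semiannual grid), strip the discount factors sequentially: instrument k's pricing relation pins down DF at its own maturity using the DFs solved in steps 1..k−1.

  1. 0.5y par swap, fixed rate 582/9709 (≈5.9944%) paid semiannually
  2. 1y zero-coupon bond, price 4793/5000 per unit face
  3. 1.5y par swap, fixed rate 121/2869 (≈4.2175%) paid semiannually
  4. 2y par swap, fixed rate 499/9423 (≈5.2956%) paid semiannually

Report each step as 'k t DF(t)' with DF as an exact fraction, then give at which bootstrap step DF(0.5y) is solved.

1 1/2 9709/10000
2 1 4793/5000
3 3/2 1879/2000
4 2 4501/5000
DF(0.5y) is solved at step 1

step 1 [0.5y] swap r/2=291/9709: DF=(1 − 291/9709·(0))/(1+291/9709) = 9709/10000 ≈ 0.970900
step 2 [1y] zero: DF = P = 4793/5000 ≈ 0.958600
step 3 [1.5y] swap r/2=121/5738: DF=(1 − 121/5738·(0.970900+0.958600))/(1+121/5738) = 1879/2000 ≈ 0.939500
step 4 [2y] swap r/2=499/18846: DF=(1 − 499/18846·(0.970900+0.958600+0.939500))/(1+499/18846) = 4501/5000 ≈ 0.900200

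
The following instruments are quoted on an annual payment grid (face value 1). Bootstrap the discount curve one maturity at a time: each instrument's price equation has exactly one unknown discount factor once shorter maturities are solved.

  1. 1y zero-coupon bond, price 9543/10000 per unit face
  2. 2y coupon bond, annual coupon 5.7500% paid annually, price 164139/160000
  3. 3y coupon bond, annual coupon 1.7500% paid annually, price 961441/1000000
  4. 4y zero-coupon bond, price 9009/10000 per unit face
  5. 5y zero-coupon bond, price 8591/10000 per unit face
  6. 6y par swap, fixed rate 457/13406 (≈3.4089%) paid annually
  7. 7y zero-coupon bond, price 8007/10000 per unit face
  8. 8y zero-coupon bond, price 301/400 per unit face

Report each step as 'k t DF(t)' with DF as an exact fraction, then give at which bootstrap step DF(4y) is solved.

step 1 [1y] zero: DF = P = 9543/10000 ≈ 0.954300
step 2 [2y] bond c/1=23/400: DF=(164139/160000 − 23/400·(0.954300))/(1+23/400) = 4591/5000 ≈ 0.918200
step 3 [3y] bond c/1=7/400: DF=(961441/1000000 − 7/400·(0.954300+0.918200))/(1+7/400) = 9127/10000 ≈ 0.912700
step 4 [4y] zero: DF = P = 9009/10000 ≈ 0.900900
step 5 [5y] zero: DF = P = 8591/10000 ≈ 0.859100
step 6 [6y] swap r/1=457/13406: DF=(1 − 457/13406·(0.954300+0.918200+0.912700+0.900900+0.859100))/(1+457/13406) = 2043/2500 ≈ 0.817200
step 7 [7y] zero: DF = P = 8007/10000 ≈ 0.800700
step 8 [8y] zero: DF = P = 301/400 ≈ 0.752500

1 1 9543/10000
2 2 4591/5000
3 3 9127/10000
4 4 9009/10000
5 5 8591/10000
6 6 2043/2500
7 7 8007/10000
8 8 301/400
DF(4y) is solved at step 4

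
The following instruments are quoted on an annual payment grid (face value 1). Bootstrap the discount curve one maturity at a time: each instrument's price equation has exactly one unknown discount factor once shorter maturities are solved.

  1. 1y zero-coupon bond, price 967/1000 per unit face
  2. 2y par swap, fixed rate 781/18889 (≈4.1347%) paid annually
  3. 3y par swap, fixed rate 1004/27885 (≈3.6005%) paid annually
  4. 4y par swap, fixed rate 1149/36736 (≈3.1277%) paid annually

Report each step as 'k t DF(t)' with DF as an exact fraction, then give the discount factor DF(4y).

step 1 [1y] zero: DF = P = 967/1000 ≈ 0.967000
step 2 [2y] swap r/1=781/18889: DF=(1 − 781/18889·(0.967000))/(1+781/18889) = 9219/10000 ≈ 0.921900
step 3 [3y] swap r/1=1004/27885: DF=(1 − 1004/27885·(0.967000+0.921900))/(1+1004/27885) = 2249/2500 ≈ 0.899600
step 4 [4y] swap r/1=1149/36736: DF=(1 − 1149/36736·(0.967000+0.921900+0.899600))/(1+1149/36736) = 8851/10000 ≈ 0.885100

1 1 967/1000
2 2 9219/10000
3 3 2249/2500
4 4 8851/10000
DF(4y) = 8851/10000 ≈ 0.885100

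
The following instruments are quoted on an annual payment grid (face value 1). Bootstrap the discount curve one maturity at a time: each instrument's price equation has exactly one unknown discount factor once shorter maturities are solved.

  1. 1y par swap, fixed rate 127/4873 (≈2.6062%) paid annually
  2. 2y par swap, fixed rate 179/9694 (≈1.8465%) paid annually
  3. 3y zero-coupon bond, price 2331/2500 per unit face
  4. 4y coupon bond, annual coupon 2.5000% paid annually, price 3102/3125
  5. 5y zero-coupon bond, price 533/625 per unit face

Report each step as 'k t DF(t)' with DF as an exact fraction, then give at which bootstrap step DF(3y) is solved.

step 1 [1y] swap r/1=127/4873: DF=(1 − 127/4873·(0))/(1+127/4873) = 4873/5000 ≈ 0.974600
step 2 [2y] swap r/1=179/9694: DF=(1 − 179/9694·(0.974600))/(1+179/9694) = 4821/5000 ≈ 0.964200
step 3 [3y] zero: DF = P = 2331/2500 ≈ 0.932400
step 4 [4y] bond c/1=1/40: DF=(3102/3125 − 1/40·(0.974600+0.964200+0.932400))/(1+1/40) = 1123/1250 ≈ 0.898400
step 5 [5y] zero: DF = P = 533/625 ≈ 0.852800

1 1 4873/5000
2 2 4821/5000
3 3 2331/2500
4 4 1123/1250
5 5 533/625
DF(3y) is solved at step 3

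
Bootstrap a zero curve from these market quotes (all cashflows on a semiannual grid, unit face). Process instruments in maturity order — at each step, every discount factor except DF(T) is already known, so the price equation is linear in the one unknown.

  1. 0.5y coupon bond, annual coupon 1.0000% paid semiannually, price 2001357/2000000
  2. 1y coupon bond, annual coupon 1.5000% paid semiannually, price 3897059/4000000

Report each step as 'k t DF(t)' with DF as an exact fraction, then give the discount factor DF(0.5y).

1 1/2 9957/10000
2 1 2399/2500
DF(0.5y) = 9957/10000 ≈ 0.995700

step 1 [0.5y] bond c/2=1/200: DF=(2001357/2000000 − 1/200·(0))/(1+1/200) = 9957/10000 ≈ 0.995700
step 2 [1y] bond c/2=3/400: DF=(3897059/4000000 − 3/400·(0.995700))/(1+3/400) = 2399/2500 ≈ 0.959600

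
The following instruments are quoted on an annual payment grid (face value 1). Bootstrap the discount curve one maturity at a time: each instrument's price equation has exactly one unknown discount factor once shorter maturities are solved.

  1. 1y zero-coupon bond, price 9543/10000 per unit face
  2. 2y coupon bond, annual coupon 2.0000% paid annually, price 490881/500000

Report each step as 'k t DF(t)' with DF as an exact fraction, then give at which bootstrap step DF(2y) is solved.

step 1 [1y] zero: DF = P = 9543/10000 ≈ 0.954300
step 2 [2y] bond c/1=1/50: DF=(490881/500000 − 1/50·(0.954300))/(1+1/50) = 4719/5000 ≈ 0.943800

1 1 9543/10000
2 2 4719/5000
DF(2y) is solved at step 2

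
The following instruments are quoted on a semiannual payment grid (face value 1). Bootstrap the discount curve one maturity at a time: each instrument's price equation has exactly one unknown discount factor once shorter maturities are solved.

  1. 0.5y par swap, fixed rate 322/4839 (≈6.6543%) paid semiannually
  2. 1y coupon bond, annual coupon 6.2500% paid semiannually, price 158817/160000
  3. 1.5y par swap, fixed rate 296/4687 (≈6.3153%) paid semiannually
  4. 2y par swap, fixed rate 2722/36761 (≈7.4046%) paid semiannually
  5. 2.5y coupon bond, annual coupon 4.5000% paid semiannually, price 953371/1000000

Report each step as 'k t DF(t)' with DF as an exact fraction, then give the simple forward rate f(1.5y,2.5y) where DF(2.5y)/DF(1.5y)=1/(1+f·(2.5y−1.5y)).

step 1 [0.5y] swap r/2=161/4839: DF=(1 − 161/4839·(0))/(1+161/4839) = 4839/5000 ≈ 0.967800
step 2 [1y] bond c/2=1/32: DF=(158817/160000 − 1/32·(0.967800))/(1+1/32) = 2333/2500 ≈ 0.933200
step 3 [1.5y] swap r/2=148/4687: DF=(1 − 148/4687·(0.967800+0.933200))/(1+148/4687) = 1139/1250 ≈ 0.911200
step 4 [2y] swap r/2=1361/36761: DF=(1 − 1361/36761·(0.967800+0.933200+0.911200))/(1+1361/36761) = 8639/10000 ≈ 0.863900
step 5 [2.5y] bond c/2=9/400: DF=(953371/1000000 − 9/400·(0.967800+0.933200+0.911200+0.863900))/(1+9/400) = 1703/2000 ≈ 0.851500

1 1/2 4839/5000
2 1 2333/2500
3 3/2 1139/1250
4 2 8639/10000
5 5/2 1703/2000
f(1.5y,2.5y) = ((1139/1250)/(1703/2000) − 1)/(1) = 597/8515 ≈ 7.0112%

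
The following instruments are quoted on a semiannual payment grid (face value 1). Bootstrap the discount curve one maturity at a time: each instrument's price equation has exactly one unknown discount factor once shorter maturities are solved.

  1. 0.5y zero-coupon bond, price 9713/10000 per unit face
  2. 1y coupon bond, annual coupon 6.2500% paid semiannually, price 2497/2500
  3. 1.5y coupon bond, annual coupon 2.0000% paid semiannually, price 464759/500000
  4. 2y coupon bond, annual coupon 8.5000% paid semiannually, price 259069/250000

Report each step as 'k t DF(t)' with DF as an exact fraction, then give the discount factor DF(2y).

step 1 [0.5y] zero: DF = P = 9713/10000 ≈ 0.971300
step 2 [1y] bond c/2=1/32: DF=(2497/2500 − 1/32·(0.971300))/(1+1/32) = 9391/10000 ≈ 0.939100
step 3 [1.5y] bond c/2=1/100: DF=(464759/500000 − 1/100·(0.971300+0.939100))/(1+1/100) = 4507/5000 ≈ 0.901400
step 4 [2y] bond c/2=17/400: DF=(259069/250000 − 17/400·(0.971300+0.939100+0.901400))/(1+17/400) = 4397/5000 ≈ 0.879400

1 1/2 9713/10000
2 1 9391/10000
3 3/2 4507/5000
4 2 4397/5000
DF(2y) = 4397/5000 ≈ 0.879400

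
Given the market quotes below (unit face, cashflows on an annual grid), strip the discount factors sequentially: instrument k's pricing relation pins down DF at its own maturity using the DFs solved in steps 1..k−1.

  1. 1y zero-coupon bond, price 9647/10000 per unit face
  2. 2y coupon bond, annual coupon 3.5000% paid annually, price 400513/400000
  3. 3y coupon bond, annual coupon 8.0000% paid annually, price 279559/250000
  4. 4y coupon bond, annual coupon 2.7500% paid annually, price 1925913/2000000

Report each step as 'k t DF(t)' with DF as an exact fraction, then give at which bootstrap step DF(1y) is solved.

step 1 [1y] zero: DF = P = 9647/10000 ≈ 0.964700
step 2 [2y] bond c/1=7/200: DF=(400513/400000 − 7/200·(0.964700))/(1+7/200) = 2337/2500 ≈ 0.934800
step 3 [3y] bond c/1=2/25: DF=(279559/250000 − 2/25·(0.964700+0.934800))/(1+2/25) = 8947/10000 ≈ 0.894700
step 4 [4y] bond c/1=11/400: DF=(1925913/2000000 − 11/400·(0.964700+0.934800+0.894700))/(1+11/400) = 539/625 ≈ 0.862400

1 1 9647/10000
2 2 2337/2500
3 3 8947/10000
4 4 539/625
DF(1y) is solved at step 1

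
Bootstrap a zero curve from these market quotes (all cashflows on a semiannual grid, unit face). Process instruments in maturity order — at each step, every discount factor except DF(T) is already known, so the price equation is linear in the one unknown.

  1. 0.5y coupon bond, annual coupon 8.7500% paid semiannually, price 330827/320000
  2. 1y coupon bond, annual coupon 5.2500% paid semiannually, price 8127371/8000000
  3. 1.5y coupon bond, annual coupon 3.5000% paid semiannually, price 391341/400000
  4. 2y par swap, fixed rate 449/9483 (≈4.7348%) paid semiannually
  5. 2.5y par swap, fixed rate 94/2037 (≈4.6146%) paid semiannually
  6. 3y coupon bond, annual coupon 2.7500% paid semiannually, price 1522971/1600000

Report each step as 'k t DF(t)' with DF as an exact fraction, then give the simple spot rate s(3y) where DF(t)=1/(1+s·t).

1 1/2 1981/2000
2 1 4823/5000
3 3/2 9279/10000
4 2 4551/5000
5 5/2 8919/10000
6 3 4377/5000
s(3y) = (1/(4377/5000) − 1)/(3) = 623/13131 ≈ 4.7445%

step 1 [0.5y] bond c/2=7/160: DF=(330827/320000 − 7/160·(0))/(1+7/160) = 1981/2000 ≈ 0.990500
step 2 [1y] bond c/2=21/800: DF=(8127371/8000000 − 21/800·(0.990500))/(1+21/800) = 4823/5000 ≈ 0.964600
step 3 [1.5y] bond c/2=7/400: DF=(391341/400000 − 7/400·(0.990500+0.964600))/(1+7/400) = 9279/10000 ≈ 0.927900
step 4 [2y] swap r/2=449/18966: DF=(1 − 449/18966·(0.990500+0.964600+0.927900))/(1+449/18966) = 4551/5000 ≈ 0.910200
step 5 [2.5y] swap r/2=47/2037: DF=(1 − 47/2037·(0.990500+0.964600+0.927900+0.910200))/(1+47/2037) = 8919/10000 ≈ 0.891900
step 6 [3y] bond c/2=11/800: DF=(1522971/1600000 − 11/800·(0.990500+0.964600+0.927900+0.910200+0.891900))/(1+11/800) = 4377/5000 ≈ 0.875400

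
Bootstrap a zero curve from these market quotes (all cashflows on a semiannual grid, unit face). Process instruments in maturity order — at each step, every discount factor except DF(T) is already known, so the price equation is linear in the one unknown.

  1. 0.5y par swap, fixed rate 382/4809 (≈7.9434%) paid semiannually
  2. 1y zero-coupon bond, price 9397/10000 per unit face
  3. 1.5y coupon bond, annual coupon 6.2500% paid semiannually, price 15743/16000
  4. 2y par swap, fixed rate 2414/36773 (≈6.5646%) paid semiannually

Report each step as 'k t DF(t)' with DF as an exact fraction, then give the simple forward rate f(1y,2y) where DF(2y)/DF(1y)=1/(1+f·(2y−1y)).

1 1/2 4809/5000
2 1 9397/10000
3 3/2 1793/2000
4 2 8793/10000
f(1y,2y) = ((9397/10000)/(8793/10000) − 1)/(1) = 604/8793 ≈ 6.8691%

step 1 [0.5y] swap r/2=191/4809: DF=(1 − 191/4809·(0))/(1+191/4809) = 4809/5000 ≈ 0.961800
step 2 [1y] zero: DF = P = 9397/10000 ≈ 0.939700
step 3 [1.5y] bond c/2=1/32: DF=(15743/16000 − 1/32·(0.961800+0.939700))/(1+1/32) = 1793/2000 ≈ 0.896500
step 4 [2y] swap r/2=1207/36773: DF=(1 − 1207/36773·(0.961800+0.939700+0.896500))/(1+1207/36773) = 8793/10000 ≈ 0.879300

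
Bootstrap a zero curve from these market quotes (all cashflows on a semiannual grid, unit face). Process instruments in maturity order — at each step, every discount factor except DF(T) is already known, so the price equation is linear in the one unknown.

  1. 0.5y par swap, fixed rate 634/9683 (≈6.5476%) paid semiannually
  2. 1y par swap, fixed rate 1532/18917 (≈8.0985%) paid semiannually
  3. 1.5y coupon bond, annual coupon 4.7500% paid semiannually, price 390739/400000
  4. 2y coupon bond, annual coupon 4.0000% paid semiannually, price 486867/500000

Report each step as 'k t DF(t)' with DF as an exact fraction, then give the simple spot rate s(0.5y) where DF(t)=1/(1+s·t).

step 1 [0.5y] swap r/2=317/9683: DF=(1 − 317/9683·(0))/(1+317/9683) = 9683/10000 ≈ 0.968300
step 2 [1y] swap r/2=766/18917: DF=(1 − 766/18917·(0.968300))/(1+766/18917) = 4617/5000 ≈ 0.923400
step 3 [1.5y] bond c/2=19/800: DF=(390739/400000 − 19/800·(0.968300+0.923400))/(1+19/800) = 9103/10000 ≈ 0.910300
step 4 [2y] bond c/2=1/50: DF=(486867/500000 − 1/50·(0.968300+0.923400+0.910300))/(1+1/50) = 8997/10000 ≈ 0.899700

1 1/2 9683/10000
2 1 4617/5000
3 3/2 9103/10000
4 2 8997/10000
s(0.5y) = (1/(9683/10000) − 1)/(1/2) = 634/9683 ≈ 6.5476%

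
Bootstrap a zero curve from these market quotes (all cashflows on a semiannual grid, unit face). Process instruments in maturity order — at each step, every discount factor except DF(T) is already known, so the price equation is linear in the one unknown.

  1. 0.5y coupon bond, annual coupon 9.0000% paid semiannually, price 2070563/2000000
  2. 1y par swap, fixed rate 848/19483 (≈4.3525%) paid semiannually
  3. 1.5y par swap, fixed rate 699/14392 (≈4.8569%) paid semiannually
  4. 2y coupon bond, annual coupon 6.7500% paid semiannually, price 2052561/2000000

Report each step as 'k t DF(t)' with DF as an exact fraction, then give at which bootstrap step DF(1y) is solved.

step 1 [0.5y] bond c/2=9/200: DF=(2070563/2000000 − 9/200·(0))/(1+9/200) = 9907/10000 ≈ 0.990700
step 2 [1y] swap r/2=424/19483: DF=(1 − 424/19483·(0.990700))/(1+424/19483) = 1197/1250 ≈ 0.957600
step 3 [1.5y] swap r/2=699/28784: DF=(1 − 699/28784·(0.990700+0.957600))/(1+699/28784) = 9301/10000 ≈ 0.930100
step 4 [2y] bond c/2=27/800: DF=(2052561/2000000 − 27/800·(0.990700+0.957600+0.930100))/(1+27/800) = 2247/2500 ≈ 0.898800

1 1/2 9907/10000
2 1 1197/1250
3 3/2 9301/10000
4 2 2247/2500
DF(1y) is solved at step 2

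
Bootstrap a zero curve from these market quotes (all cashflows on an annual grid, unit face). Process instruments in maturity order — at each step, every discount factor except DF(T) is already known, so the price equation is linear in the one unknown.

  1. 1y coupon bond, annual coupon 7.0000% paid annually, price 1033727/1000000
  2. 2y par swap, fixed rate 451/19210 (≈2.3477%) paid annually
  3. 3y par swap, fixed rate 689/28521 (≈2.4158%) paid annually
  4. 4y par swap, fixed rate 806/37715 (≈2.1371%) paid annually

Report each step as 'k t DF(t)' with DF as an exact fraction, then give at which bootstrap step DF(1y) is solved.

1 1 9661/10000
2 2 9549/10000
3 3 9311/10000
4 4 4597/5000
DF(1y) is solved at step 1

step 1 [1y] bond c/1=7/100: DF=(1033727/1000000 − 7/100·(0))/(1+7/100) = 9661/10000 ≈ 0.966100
step 2 [2y] swap r/1=451/19210: DF=(1 − 451/19210·(0.966100))/(1+451/19210) = 9549/10000 ≈ 0.954900
step 3 [3y] swap r/1=689/28521: DF=(1 − 689/28521·(0.966100+0.954900))/(1+689/28521) = 9311/10000 ≈ 0.931100
step 4 [4y] swap r/1=806/37715: DF=(1 − 806/37715·(0.966100+0.954900+0.931100))/(1+806/37715) = 4597/5000 ≈ 0.919400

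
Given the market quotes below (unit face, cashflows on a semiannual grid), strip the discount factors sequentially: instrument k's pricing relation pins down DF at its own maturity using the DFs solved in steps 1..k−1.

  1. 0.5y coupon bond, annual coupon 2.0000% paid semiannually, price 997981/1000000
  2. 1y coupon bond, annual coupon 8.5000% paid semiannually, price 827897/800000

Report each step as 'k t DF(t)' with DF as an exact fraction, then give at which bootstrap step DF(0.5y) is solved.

step 1 [0.5y] bond c/2=1/100: DF=(997981/1000000 − 1/100·(0))/(1+1/100) = 9881/10000 ≈ 0.988100
step 2 [1y] bond c/2=17/400: DF=(827897/800000 − 17/400·(0.988100))/(1+17/400) = 2381/2500 ≈ 0.952400

1 1/2 9881/10000
2 1 2381/2500
DF(0.5y) is solved at step 1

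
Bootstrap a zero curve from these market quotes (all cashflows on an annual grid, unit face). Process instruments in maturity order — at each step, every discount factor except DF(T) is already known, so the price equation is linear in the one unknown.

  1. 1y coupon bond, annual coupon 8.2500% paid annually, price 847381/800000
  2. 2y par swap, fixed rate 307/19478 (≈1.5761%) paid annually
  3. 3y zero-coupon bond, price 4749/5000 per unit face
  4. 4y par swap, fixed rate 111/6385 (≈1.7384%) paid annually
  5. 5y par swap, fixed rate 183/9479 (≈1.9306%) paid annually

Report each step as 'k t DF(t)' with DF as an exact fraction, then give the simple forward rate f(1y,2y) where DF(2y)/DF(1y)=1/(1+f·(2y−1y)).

step 1 [1y] bond c/1=33/400: DF=(847381/800000 − 33/400·(0))/(1+33/400) = 1957/2000 ≈ 0.978500
step 2 [2y] swap r/1=307/19478: DF=(1 − 307/19478·(0.978500))/(1+307/19478) = 9693/10000 ≈ 0.969300
step 3 [3y] zero: DF = P = 4749/5000 ≈ 0.949800
step 4 [4y] swap r/1=111/6385: DF=(1 − 111/6385·(0.978500+0.969300+0.949800))/(1+111/6385) = 4667/5000 ≈ 0.933400
step 5 [5y] swap r/1=183/9479: DF=(1 − 183/9479·(0.978500+0.969300+0.949800+0.933400))/(1+183/9479) = 1817/2000 ≈ 0.908500

1 1 1957/2000
2 2 9693/10000
3 3 4749/5000
4 4 4667/5000
5 5 1817/2000
f(1y,2y) = ((1957/2000)/(9693/10000) − 1)/(1) = 92/9693 ≈ 0.9491%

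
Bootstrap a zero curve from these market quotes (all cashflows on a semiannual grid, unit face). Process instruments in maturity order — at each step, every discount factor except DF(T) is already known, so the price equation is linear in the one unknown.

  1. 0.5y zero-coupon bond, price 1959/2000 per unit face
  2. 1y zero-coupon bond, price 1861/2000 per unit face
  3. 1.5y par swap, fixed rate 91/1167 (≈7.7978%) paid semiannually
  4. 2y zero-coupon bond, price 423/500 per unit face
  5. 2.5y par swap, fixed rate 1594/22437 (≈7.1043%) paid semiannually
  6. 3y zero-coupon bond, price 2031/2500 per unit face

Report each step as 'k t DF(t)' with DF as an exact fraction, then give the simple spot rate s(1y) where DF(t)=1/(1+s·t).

1 1/2 1959/2000
2 1 1861/2000
3 3/2 2227/2500
4 2 423/500
5 5/2 4203/5000
6 3 2031/2500
s(1y) = (1/(1861/2000) − 1)/(1) = 139/1861 ≈ 7.4691%

step 1 [0.5y] zero: DF = P = 1959/2000 ≈ 0.979500
step 2 [1y] zero: DF = P = 1861/2000 ≈ 0.930500
step 3 [1.5y] swap r/2=91/2334: DF=(1 − 91/2334·(0.979500+0.930500))/(1+91/2334) = 2227/2500 ≈ 0.890800
step 4 [2y] zero: DF = P = 423/500 ≈ 0.846000
step 5 [2.5y] swap r/2=797/22437: DF=(1 − 797/22437·(0.979500+0.930500+0.890800+0.846000))/(1+797/22437) = 4203/5000 ≈ 0.840600
step 6 [3y] zero: DF = P = 2031/2500 ≈ 0.812400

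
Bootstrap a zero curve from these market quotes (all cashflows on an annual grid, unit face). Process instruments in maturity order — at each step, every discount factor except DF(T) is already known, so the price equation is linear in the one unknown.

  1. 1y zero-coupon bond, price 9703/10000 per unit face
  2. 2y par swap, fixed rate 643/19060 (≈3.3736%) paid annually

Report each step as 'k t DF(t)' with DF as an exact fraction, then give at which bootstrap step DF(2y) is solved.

step 1 [1y] zero: DF = P = 9703/10000 ≈ 0.970300
step 2 [2y] swap r/1=643/19060: DF=(1 − 643/19060·(0.970300))/(1+643/19060) = 9357/10000 ≈ 0.935700

1 1 9703/10000
2 2 9357/10000
DF(2y) is solved at step 2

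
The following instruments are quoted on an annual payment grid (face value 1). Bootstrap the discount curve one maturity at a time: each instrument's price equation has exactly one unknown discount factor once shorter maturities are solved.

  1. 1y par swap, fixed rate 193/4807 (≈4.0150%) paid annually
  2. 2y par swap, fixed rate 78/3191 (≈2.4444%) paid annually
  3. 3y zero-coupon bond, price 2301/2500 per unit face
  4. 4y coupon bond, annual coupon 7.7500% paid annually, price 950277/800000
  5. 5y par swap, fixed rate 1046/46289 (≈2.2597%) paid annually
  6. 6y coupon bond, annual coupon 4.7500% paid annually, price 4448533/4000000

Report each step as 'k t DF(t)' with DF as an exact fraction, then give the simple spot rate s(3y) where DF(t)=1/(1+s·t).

step 1 [1y] swap r/1=193/4807: DF=(1 − 193/4807·(0))/(1+193/4807) = 4807/5000 ≈ 0.961400
step 2 [2y] swap r/1=78/3191: DF=(1 − 78/3191·(0.961400))/(1+78/3191) = 2383/2500 ≈ 0.953200
step 3 [3y] zero: DF = P = 2301/2500 ≈ 0.920400
step 4 [4y] bond c/1=31/400: DF=(950277/800000 − 31/400·(0.961400+0.953200+0.920400))/(1+31/400) = 1797/2000 ≈ 0.898500
step 5 [5y] swap r/1=1046/46289: DF=(1 − 1046/46289·(0.961400+0.953200+0.920400+0.898500))/(1+1046/46289) = 4477/5000 ≈ 0.895400
step 6 [6y] bond c/1=19/400: DF=(4448533/4000000 − 19/400·(0.961400+0.953200+0.920400+0.898500+0.895400))/(1+19/400) = 4259/5000 ≈ 0.851800

1 1 4807/5000
2 2 2383/2500
3 3 2301/2500
4 4 1797/2000
5 5 4477/5000
6 6 4259/5000
s(3y) = (1/(2301/2500) − 1)/(3) = 199/6903 ≈ 2.8828%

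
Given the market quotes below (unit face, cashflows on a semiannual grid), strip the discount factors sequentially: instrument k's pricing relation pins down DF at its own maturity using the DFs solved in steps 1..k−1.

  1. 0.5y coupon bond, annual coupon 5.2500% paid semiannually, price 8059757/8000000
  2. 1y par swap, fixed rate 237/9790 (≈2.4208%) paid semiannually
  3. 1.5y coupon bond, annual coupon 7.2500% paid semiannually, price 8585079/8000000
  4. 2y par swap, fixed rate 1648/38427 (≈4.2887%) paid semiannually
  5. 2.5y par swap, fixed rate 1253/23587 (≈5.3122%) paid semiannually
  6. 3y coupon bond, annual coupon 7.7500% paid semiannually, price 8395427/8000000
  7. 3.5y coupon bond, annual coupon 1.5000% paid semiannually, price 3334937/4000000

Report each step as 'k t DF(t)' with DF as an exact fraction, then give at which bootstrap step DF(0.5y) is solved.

step 1 [0.5y] bond c/2=21/800: DF=(8059757/8000000 − 21/800·(0))/(1+21/800) = 9817/10000 ≈ 0.981700
step 2 [1y] swap r/2=237/19580: DF=(1 − 237/19580·(0.981700))/(1+237/19580) = 9763/10000 ≈ 0.976300
step 3 [1.5y] bond c/2=29/800: DF=(8585079/8000000 − 29/800·(0.981700+0.976300))/(1+29/800) = 9671/10000 ≈ 0.967100
step 4 [2y] swap r/2=824/38427: DF=(1 − 824/38427·(0.981700+0.976300+0.967100))/(1+824/38427) = 1147/1250 ≈ 0.917600
step 5 [2.5y] swap r/2=1253/47174: DF=(1 − 1253/47174·(0.981700+0.976300+0.967100+0.917600))/(1+1253/47174) = 8747/10000 ≈ 0.874700
step 6 [3y] bond c/2=31/800: DF=(8395427/8000000 − 31/800·(0.981700+0.976300+0.967100+0.917600+0.874700))/(1+31/800) = 8343/10000 ≈ 0.834300
step 7 [3.5y] bond c/2=3/400: DF=(3334937/4000000 − 3/400·(0.981700+0.976300+0.967100+0.917600+0.874700+0.834300))/(1+3/400) = 3931/5000 ≈ 0.786200

1 1/2 9817/10000
2 1 9763/10000
3 3/2 9671/10000
4 2 1147/1250
5 5/2 8747/10000
6 3 8343/10000
7 7/2 3931/5000
DF(0.5y) is solved at step 1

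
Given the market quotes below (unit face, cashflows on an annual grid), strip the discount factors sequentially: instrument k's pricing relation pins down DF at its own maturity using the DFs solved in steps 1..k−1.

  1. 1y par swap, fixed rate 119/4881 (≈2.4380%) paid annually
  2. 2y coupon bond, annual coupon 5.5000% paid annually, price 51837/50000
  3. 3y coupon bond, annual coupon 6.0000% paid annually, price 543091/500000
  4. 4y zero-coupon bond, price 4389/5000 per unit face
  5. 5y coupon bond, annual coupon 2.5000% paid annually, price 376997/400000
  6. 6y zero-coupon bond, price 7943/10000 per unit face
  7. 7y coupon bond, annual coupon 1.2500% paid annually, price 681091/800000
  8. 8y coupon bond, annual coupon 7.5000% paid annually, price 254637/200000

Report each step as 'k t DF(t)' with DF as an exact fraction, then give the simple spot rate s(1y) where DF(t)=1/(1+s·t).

1 1 4881/5000
2 2 4659/5000
3 3 9167/10000
4 4 4389/5000
5 5 2073/2500
6 6 7943/10000
7 7 7751/10000
8 8 7587/10000
s(1y) = (1/(4881/5000) − 1)/(1) = 119/4881 ≈ 2.4380%

step 1 [1y] swap r/1=119/4881: DF=(1 − 119/4881·(0))/(1+119/4881) = 4881/5000 ≈ 0.976200
step 2 [2y] bond c/1=11/200: DF=(51837/50000 − 11/200·(0.976200))/(1+11/200) = 4659/5000 ≈ 0.931800
step 3 [3y] bond c/1=3/50: DF=(543091/500000 − 3/50·(0.976200+0.931800))/(1+3/50) = 9167/10000 ≈ 0.916700
step 4 [4y] zero: DF = P = 4389/5000 ≈ 0.877800
step 5 [5y] bond c/1=1/40: DF=(376997/400000 − 1/40·(0.976200+0.931800+0.916700+0.877800))/(1+1/40) = 2073/2500 ≈ 0.829200
step 6 [6y] zero: DF = P = 7943/10000 ≈ 0.794300
step 7 [7y] bond c/1=1/80: DF=(681091/800000 − 1/80·(0.976200+0.931800+0.916700+0.877800+0.829200+0.794300))/(1+1/80) = 7751/10000 ≈ 0.775100
step 8 [8y] bond c/1=3/40: DF=(254637/200000 − 3/40·(0.976200+0.931800+0.916700+0.877800+0.829200+0.794300+0.775100))/(1+3/40) = 7587/10000 ≈ 0.758700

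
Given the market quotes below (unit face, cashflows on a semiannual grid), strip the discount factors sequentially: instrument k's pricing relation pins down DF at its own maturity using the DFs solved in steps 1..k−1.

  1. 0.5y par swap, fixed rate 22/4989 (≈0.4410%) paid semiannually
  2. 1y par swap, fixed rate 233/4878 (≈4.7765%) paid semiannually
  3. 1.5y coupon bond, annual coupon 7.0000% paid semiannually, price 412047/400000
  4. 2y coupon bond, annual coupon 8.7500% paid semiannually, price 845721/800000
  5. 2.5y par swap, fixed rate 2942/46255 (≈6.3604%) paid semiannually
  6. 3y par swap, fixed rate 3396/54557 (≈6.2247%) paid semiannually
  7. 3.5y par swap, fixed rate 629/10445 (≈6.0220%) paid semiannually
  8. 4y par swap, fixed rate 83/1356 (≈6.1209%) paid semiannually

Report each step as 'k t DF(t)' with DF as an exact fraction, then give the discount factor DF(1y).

step 1 [0.5y] swap r/2=11/4989: DF=(1 − 11/4989·(0))/(1+11/4989) = 4989/5000 ≈ 0.997800
step 2 [1y] swap r/2=233/9756: DF=(1 − 233/9756·(0.997800))/(1+233/9756) = 4767/5000 ≈ 0.953400
step 3 [1.5y] bond c/2=7/200: DF=(412047/400000 − 7/200·(0.997800+0.953400))/(1+7/200) = 9293/10000 ≈ 0.929300
step 4 [2y] bond c/2=7/160: DF=(845721/800000 − 7/160·(0.997800+0.953400+0.929300))/(1+7/160) = 8921/10000 ≈ 0.892100
step 5 [2.5y] swap r/2=1471/46255: DF=(1 − 1471/46255·(0.997800+0.953400+0.929300+0.892100))/(1+1471/46255) = 8529/10000 ≈ 0.852900
step 6 [3y] swap r/2=1698/54557: DF=(1 − 1698/54557·(0.997800+0.953400+0.929300+0.892100+0.852900))/(1+1698/54557) = 4151/5000 ≈ 0.830200
step 7 [3.5y] swap r/2=629/20890: DF=(1 − 629/20890·(0.997800+0.953400+0.929300+0.892100+0.852900+0.830200))/(1+629/20890) = 8113/10000 ≈ 0.811300
step 8 [4y] swap r/2=83/2712: DF=(1 − 83/2712·(0.997800+0.953400+0.929300+0.892100+0.852900+0.830200+0.811300))/(1+83/2712) = 3921/5000 ≈ 0.784200

1 1/2 4989/5000
2 1 4767/5000
3 3/2 9293/10000
4 2 8921/10000
5 5/2 8529/10000
6 3 4151/5000
7 7/2 8113/10000
8 4 3921/5000
DF(1y) = 4767/5000 ≈ 0.953400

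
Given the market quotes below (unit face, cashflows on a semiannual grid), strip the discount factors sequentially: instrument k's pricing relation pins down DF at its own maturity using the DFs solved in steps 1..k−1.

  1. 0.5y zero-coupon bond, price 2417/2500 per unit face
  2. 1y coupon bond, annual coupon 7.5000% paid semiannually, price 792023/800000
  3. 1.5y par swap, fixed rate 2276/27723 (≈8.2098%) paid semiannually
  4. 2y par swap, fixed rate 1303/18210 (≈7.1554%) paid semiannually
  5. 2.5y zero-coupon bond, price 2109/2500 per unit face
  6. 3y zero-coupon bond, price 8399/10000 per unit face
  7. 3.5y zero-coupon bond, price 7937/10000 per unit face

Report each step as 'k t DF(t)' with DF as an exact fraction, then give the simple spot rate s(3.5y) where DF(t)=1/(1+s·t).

step 1 [0.5y] zero: DF = P = 2417/2500 ≈ 0.966800
step 2 [1y] bond c/2=3/80: DF=(792023/800000 − 3/80·(0.966800))/(1+3/80) = 9193/10000 ≈ 0.919300
step 3 [1.5y] swap r/2=1138/27723: DF=(1 − 1138/27723·(0.966800+0.919300))/(1+1138/27723) = 4431/5000 ≈ 0.886200
step 4 [2y] swap r/2=1303/36420: DF=(1 − 1303/36420·(0.966800+0.919300+0.886200))/(1+1303/36420) = 8697/10000 ≈ 0.869700
step 5 [2.5y] zero: DF = P = 2109/2500 ≈ 0.843600
step 6 [3y] zero: DF = P = 8399/10000 ≈ 0.839900
step 7 [3.5y] zero: DF = P = 7937/10000 ≈ 0.793700

1 1/2 2417/2500
2 1 9193/10000
3 3/2 4431/5000
4 2 8697/10000
5 5/2 2109/2500
6 3 8399/10000
7 7/2 7937/10000
s(3.5y) = (1/(7937/10000) − 1)/(7/2) = 4126/55559 ≈ 7.4263%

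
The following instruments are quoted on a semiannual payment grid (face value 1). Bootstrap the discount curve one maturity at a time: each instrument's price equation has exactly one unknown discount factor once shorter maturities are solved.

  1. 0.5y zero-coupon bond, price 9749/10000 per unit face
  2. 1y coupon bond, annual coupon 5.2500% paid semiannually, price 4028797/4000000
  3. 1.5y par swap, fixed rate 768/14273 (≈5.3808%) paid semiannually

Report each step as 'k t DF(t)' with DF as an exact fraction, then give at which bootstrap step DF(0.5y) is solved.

1 1/2 9749/10000
2 1 1913/2000
3 3/2 577/625
DF(0.5y) is solved at step 1

step 1 [0.5y] zero: DF = P = 9749/10000 ≈ 0.974900
step 2 [1y] bond c/2=21/800: DF=(4028797/4000000 − 21/800·(0.974900))/(1+21/800) = 1913/2000 ≈ 0.956500
step 3 [1.5y] swap r/2=384/14273: DF=(1 − 384/14273·(0.974900+0.956500))/(1+384/14273) = 577/625 ≈ 0.923200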